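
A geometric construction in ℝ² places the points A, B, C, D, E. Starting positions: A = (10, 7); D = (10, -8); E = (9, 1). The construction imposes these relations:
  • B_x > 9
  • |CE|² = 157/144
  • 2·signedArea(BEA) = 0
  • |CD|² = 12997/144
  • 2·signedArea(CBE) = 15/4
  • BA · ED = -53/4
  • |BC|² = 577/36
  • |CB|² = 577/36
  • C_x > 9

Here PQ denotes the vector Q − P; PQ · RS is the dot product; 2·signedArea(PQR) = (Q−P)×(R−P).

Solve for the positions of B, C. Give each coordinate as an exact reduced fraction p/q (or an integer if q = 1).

B = (39/4, 11/2)
C = (119/12, 3/2)

1. B_x = 39/4  [2·signedArea(BEA) = 0 ∩ BA · ED = -53/4]
2. B_y = 11/2  [2·signedArea(BEA) = 0 ∩ BA · ED = -53/4]
   → B = (39/4, 11/2)
3. C_x = 119/12  [line 9/2·x + -3/4·y + -87/2 = 0 ∩ |CD|² = 12997/144]
4. C_y = 3/2  [line 9/2·x + -3/4·y + -87/2 = 0 ∩ |CD|² = 12997/144]
   → C = (119/12, 3/2)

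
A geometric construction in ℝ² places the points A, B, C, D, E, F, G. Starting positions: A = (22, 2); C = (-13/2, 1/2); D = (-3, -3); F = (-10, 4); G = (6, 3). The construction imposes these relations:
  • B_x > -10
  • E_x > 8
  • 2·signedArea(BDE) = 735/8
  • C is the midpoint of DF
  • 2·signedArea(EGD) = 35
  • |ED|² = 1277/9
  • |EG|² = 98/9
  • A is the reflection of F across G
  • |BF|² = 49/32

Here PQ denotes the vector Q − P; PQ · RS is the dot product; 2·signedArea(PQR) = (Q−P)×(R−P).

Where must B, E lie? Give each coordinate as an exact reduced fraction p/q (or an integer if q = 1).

B = (-73/8, 25/8)
E = (25/3, 2/3)

1. E_x = 25/3  [line 6·x + -9·y + -44 = 0 ∩ |EG|² = 98/9]
2. E_y = 2/3  [line 6·x + -9·y + -44 = 0 ∩ |EG|² = 98/9]
   → E = (25/3, 2/3)
3. B_x = -73/8  [line -11/3·x + 34/3·y + -551/8 = 0 ∩ |BF|² = 49/32]
4. B_y = 25/8  [line -11/3·x + 34/3·y + -551/8 = 0 ∩ |BF|² = 49/32]
   → B = (-73/8, 25/8)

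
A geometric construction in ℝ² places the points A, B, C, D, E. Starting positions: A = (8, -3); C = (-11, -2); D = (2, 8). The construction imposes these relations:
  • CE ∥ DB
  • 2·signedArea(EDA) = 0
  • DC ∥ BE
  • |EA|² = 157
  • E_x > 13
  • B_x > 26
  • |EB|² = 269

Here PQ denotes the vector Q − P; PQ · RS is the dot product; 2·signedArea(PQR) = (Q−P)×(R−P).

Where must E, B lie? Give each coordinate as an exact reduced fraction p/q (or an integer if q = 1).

1. E_x = 14  [line 11·x + 6·y + -70 = 0 ∩ |EA|² = 157]
2. E_y = -14  [line 11·x + 6·y + -70 = 0 ∩ |EA|² = 157]
   → E = (14, -14)
3. B_x = 27  [DC ∥ BE ∩ CE ∥ DB]
4. B_y = -4  [DC ∥ BE ∩ CE ∥ DB]
   → B = (27, -4)

B = (27, -4)
E = (14, -14)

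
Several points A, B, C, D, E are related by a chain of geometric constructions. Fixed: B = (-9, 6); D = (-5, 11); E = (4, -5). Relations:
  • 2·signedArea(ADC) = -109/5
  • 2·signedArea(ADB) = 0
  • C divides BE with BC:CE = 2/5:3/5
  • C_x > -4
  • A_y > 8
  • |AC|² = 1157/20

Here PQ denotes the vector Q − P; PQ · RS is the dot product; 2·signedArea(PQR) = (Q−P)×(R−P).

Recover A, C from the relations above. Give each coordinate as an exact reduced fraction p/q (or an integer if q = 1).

1. C_x = -19/5  [C divides BE with BC:CE = 2/5:3/5]
2. C_y = 8/5  [C divides BE with BC:CE = 2/5:3/5]
   → C = (-19/5, 8/5)
3. A_x = -7  [2·signedArea(ADB) = 0 ∩ 2·signedArea(ADC) = -109/5]
4. A_y = 17/2  [2·signedArea(ADB) = 0 ∩ 2·signedArea(ADC) = -109/5]
   → A = (-7, 17/2)

A = (-7, 17/2)
C = (-19/5, 8/5)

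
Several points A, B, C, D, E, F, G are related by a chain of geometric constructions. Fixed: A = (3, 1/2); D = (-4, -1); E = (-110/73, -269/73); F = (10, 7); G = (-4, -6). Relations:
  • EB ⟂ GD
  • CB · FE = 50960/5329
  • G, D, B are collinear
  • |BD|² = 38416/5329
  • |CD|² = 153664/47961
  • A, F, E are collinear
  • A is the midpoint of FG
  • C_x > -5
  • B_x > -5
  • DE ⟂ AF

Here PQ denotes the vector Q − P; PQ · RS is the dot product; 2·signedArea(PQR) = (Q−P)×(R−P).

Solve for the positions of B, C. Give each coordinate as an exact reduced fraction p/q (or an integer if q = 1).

B = (-4, -269/73)
C = (-4, -611/219)

1. B_x = -4  [G, D, B are collinear ∩ EB ⟂ GD]
2. B_y = -269/73  [G, D, B are collinear ∩ EB ⟂ GD]
   → B = (-4, -269/73)
3. C_x = -4  [line 840/73·x + 780/73·y + 404140/5329 = 0 ∩ |CD|² = 153664/47961]
4. C_y = -611/219  [line 840/73·x + 780/73·y + 404140/5329 = 0 ∩ |CD|² = 153664/47961]
   → C = (-4, -611/219)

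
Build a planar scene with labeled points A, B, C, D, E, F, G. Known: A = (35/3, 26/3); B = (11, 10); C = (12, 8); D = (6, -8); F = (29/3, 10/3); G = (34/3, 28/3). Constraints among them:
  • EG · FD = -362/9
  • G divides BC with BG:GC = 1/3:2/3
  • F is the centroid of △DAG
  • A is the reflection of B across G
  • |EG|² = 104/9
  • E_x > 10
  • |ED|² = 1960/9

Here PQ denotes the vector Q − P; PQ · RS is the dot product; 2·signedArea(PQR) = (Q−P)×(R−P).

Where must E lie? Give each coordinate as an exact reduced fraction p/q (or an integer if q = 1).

1. E_x = 32/3  [line 11/3·x + 34/3·y + -964/9 = 0 ∩ |EG|² = 104/9]
2. E_y = 6  [line 11/3·x + 34/3·y + -964/9 = 0 ∩ |EG|² = 104/9]
   → E = (32/3, 6)

E = (32/3, 6)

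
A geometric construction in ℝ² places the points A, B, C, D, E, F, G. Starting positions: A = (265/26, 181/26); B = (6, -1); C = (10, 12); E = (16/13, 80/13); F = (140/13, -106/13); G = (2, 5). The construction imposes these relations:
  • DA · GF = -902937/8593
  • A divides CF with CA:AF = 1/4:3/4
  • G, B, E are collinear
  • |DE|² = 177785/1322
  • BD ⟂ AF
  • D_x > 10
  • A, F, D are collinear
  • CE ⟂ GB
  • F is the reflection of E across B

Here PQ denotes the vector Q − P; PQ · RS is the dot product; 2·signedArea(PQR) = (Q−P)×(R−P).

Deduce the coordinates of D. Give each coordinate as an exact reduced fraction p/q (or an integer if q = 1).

D = (180275/17186, -14241/17186)

1. D_x = 180275/17186  [A, F, D are collinear ∩ BD ⟂ AF]
2. D_y = -14241/17186  [A, F, D are collinear ∩ BD ⟂ AF]
   → D = (180275/17186, -14241/17186)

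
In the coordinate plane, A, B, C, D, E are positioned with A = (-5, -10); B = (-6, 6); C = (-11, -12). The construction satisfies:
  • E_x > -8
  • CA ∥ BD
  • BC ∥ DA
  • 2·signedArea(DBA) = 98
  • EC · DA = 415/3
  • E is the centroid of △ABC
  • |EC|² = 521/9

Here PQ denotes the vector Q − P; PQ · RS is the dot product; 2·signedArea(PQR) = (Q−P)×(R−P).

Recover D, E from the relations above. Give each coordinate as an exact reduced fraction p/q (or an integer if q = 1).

D = (0, 8)
E = (-22/3, -16/3)

1. D_x = 0  [BC ∥ DA ∩ CA ∥ BD]
2. D_y = 8  [BC ∥ DA ∩ CA ∥ BD]
   → D = (0, 8)
3. E_x = -22/3  [E is the centroid of △ABC]
4. E_y = -16/3  [E is the centroid of △ABC]
   → E = (-22/3, -16/3)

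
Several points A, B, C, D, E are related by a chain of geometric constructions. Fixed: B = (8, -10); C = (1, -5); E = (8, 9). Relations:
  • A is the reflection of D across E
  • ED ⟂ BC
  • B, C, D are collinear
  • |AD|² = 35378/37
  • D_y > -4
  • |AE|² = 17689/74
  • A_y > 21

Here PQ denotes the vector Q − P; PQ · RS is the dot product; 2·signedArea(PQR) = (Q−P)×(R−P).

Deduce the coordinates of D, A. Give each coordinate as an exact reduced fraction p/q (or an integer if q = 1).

A = (1257/74, 1597/74)
D = (-73/74, -265/74)

1. D_x = -73/74  [B, C, D are collinear ∩ ED ⟂ BC]
2. D_y = -265/74  [B, C, D are collinear ∩ ED ⟂ BC]
   → D = (-73/74, -265/74)
3. A_x = 1257/74  [A is the reflection of D across E]
4. A_y = 1597/74  [A is the reflection of D across E]
   → A = (1257/74, 1597/74)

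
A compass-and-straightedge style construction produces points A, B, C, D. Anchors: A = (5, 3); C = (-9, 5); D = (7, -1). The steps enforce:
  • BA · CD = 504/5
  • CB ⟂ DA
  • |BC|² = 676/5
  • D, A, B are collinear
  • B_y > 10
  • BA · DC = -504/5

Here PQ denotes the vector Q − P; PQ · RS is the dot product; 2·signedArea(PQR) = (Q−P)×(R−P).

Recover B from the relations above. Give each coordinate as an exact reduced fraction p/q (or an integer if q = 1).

1. B_x = 7/5  [D, A, B are collinear ∩ CB ⟂ DA]
2. B_y = 51/5  [D, A, B are collinear ∩ CB ⟂ DA]
   → B = (7/5, 51/5)

B = (7/5, 51/5)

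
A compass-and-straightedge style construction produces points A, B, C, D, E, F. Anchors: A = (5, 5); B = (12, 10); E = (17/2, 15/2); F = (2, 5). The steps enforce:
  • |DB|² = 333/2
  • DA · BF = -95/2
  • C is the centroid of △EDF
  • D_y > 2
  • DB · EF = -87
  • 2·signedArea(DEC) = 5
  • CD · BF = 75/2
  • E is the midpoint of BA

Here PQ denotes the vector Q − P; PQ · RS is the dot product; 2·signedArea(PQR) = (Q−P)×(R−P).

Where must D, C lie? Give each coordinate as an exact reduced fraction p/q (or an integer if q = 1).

C = (4, 5)
D = (3/2, 5/2)

1. D_x = 3/2  [DA · BF = -95/2 ∩ DB · EF = -87]
2. D_y = 5/2  [DA · BF = -95/2 ∩ DB · EF = -87]
   → D = (3/2, 5/2)
3. C_x = 4  [C is the centroid of △EDF]
4. C_y = 5  [C is the centroid of △EDF]
   → C = (4, 5)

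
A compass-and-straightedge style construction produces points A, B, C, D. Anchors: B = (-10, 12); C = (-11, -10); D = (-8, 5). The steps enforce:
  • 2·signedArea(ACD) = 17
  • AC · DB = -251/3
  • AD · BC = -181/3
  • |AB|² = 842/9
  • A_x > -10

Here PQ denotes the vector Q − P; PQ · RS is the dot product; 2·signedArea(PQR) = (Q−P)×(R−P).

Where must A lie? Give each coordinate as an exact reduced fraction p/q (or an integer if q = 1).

A = (-29/3, 7/3)

1. A_x = -29/3  [AD · BC = -181/3 ∩ 2·signedArea(ACD) = 17]
2. A_y = 7/3  [AD · BC = -181/3 ∩ 2·signedArea(ACD) = 17]
   → A = (-29/3, 7/3)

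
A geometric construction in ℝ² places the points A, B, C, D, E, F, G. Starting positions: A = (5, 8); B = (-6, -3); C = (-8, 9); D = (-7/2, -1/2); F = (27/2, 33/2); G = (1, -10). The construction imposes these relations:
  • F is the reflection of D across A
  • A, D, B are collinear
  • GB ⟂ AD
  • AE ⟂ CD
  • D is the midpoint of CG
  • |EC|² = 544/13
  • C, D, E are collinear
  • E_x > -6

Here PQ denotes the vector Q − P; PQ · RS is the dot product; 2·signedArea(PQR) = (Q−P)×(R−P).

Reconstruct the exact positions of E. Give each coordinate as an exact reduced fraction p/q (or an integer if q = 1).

E = (-68/13, 41/13)

1. E_x = -68/13  [C, D, E are collinear ∩ AE ⟂ CD]
2. E_y = 41/13  [C, D, E are collinear ∩ AE ⟂ CD]
   → E = (-68/13, 41/13)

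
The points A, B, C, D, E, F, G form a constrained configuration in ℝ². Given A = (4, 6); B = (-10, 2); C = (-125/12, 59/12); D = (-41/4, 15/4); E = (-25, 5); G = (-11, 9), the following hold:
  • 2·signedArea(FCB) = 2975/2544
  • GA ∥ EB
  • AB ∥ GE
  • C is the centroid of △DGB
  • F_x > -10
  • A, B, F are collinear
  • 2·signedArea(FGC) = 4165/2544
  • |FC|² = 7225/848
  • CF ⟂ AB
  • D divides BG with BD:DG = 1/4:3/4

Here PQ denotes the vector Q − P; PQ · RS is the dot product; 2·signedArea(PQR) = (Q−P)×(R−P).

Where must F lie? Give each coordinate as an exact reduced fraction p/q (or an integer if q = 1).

1. F_x = -6115/636  [A, B, F are collinear ∩ CF ⟂ AB]
2. F_y = 671/318  [A, B, F are collinear ∩ CF ⟂ AB]
   → F = (-6115/636, 671/318)

F = (-6115/636, 671/318)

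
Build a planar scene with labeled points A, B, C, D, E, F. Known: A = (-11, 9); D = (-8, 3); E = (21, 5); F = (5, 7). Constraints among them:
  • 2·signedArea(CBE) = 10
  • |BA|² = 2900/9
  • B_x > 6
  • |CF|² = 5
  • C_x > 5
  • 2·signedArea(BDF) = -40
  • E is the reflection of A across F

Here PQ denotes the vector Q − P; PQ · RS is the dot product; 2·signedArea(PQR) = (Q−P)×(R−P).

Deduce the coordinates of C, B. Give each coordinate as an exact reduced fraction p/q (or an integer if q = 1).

1. B_x = 19/3  [line -4·x + 13·y + -31 = 0 ∩ |BA|² = 2900/9]
2. B_y = 13/3  [line -4·x + 13·y + -31 = 0 ∩ |BA|² = 2900/9]
   → B = (19/3, 13/3)
3. C_x = 6  [line -2/3·x + 44/3·y + -208/3 = 0 ∩ |CF|² = 5]
4. C_y = 5  [line -2/3·x + 44/3·y + -208/3 = 0 ∩ |CF|² = 5]
   → C = (6, 5)

B = (19/3, 13/3)
C = (6, 5)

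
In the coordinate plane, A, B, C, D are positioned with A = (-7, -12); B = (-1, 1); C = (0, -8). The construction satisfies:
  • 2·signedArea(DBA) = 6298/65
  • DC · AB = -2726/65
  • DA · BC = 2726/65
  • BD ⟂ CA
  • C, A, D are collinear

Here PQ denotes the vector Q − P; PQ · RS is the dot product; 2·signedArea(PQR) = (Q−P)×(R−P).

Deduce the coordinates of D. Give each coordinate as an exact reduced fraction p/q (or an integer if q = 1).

D = (203/65, -404/65)

1. D_x = 203/65  [C, A, D are collinear ∩ BD ⟂ CA]
2. D_y = -404/65  [C, A, D are collinear ∩ BD ⟂ CA]
   → D = (203/65, -404/65)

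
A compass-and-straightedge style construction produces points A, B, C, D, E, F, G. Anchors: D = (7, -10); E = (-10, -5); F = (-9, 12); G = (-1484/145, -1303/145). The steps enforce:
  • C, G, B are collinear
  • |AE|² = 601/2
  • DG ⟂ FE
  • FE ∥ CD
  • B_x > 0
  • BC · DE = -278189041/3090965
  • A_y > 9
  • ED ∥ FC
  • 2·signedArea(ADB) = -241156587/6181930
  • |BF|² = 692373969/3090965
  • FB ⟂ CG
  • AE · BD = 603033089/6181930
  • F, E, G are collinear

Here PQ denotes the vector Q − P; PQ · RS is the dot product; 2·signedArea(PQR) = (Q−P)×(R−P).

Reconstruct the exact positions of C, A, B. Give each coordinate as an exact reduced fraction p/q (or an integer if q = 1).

A = (-1/2, 19/2)
B = (2678082/3090965, 2305794/3090965)
C = (8, 7)

1. C_x = 8  [FE ∥ CD ∩ ED ∥ FC]
2. C_y = 7  [FE ∥ CD ∩ ED ∥ FC]
   → C = (8, 7)
3. B_x = 2678082/3090965  [C, G, B are collinear ∩ FB ⟂ CG]
4. B_y = 2305794/3090965  [C, G, B are collinear ∩ FB ⟂ CG]
   → B = (2678082/3090965, 2305794/3090965)
5. A_x = -1/2  [AE · BD = 603033089/6181930 ∩ 2·signedArea(ADB) = -241156587/6181930]
6. A_y = 19/2  [AE · BD = 603033089/6181930 ∩ 2·signedArea(ADB) = -241156587/6181930]
   → A = (-1/2, 19/2)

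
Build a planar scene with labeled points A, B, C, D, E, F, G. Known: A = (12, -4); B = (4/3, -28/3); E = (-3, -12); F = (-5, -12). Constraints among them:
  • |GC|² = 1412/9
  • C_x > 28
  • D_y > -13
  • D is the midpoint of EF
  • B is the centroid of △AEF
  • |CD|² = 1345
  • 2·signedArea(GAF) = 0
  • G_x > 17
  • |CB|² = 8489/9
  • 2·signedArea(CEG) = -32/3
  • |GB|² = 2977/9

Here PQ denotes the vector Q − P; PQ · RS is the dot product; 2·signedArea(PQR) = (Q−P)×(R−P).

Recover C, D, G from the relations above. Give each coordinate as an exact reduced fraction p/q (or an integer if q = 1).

1. D_x = -4  [D is the midpoint of EF]
2. D_y = -12  [D is the midpoint of EF]
   → D = (-4, -12)
3. G_x = 53/3  [line 8·x + -17·y + -164 = 0 ∩ |GB|² = 2977/9]
4. G_y = -4/3  [line 8·x + -17·y + -164 = 0 ∩ |GB|² = 2977/9]
   → G = (53/3, -4/3)
5. C_x = 29  [line -32/3·x + 62/3·y + 680/3 = 0 ∩ |CD|² = 1345]
6. C_y = 4  [line -32/3·x + 62/3·y + 680/3 = 0 ∩ |CD|² = 1345]
   → C = (29, 4)

C = (29, 4)
D = (-4, -12)
G = (53/3, -4/3)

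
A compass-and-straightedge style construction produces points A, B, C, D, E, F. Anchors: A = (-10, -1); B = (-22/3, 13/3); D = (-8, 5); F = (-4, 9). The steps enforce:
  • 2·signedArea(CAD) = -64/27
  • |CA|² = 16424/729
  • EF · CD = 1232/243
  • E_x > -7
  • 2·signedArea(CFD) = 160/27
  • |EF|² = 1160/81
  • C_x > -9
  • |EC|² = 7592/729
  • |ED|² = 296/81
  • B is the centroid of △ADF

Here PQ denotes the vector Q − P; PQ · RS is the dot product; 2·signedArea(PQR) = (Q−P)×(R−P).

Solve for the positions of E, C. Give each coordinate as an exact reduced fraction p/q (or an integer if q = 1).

1. C_x = -220/27  [2·signedArea(CAD) = -64/27 ∩ 2·signedArea(CFD) = 160/27]
2. C_y = 91/27  [2·signedArea(CAD) = -64/27 ∩ 2·signedArea(CFD) = 160/27]
   → C = (-220/27, 91/27)
3. E_x = -58/9  [line -4/27·x + -44/27·y + 2188/243 = 0 ∩ |ED|² = 296/81]
4. E_y = 55/9  [line -4/27·x + -44/27·y + 2188/243 = 0 ∩ |ED|² = 296/81]
   → E = (-58/9, 55/9)

C = (-220/27, 91/27)
E = (-58/9, 55/9)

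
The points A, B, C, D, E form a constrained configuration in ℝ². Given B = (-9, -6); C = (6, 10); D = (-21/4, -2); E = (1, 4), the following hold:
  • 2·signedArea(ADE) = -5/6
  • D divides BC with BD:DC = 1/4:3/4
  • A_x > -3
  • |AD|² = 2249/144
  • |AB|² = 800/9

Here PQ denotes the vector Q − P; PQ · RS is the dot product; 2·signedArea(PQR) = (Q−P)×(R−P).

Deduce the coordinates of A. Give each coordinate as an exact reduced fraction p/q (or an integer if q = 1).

A = (-7/3, 2/3)

1. A_x = -7/3  [line -6·x + 25/4·y + -109/6 = 0 ∩ |AD|² = 2249/144]
2. A_y = 2/3  [line -6·x + 25/4·y + -109/6 = 0 ∩ |AD|² = 2249/144]
   → A = (-7/3, 2/3)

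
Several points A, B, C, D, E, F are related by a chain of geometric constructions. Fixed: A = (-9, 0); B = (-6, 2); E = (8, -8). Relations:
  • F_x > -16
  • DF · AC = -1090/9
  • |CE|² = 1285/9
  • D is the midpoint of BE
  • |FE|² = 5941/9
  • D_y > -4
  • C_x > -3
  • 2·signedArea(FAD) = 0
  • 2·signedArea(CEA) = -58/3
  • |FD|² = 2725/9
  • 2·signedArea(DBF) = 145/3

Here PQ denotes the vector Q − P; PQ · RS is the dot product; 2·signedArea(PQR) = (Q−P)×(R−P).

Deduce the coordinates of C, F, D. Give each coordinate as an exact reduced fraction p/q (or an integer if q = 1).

1. D_x = 1  [D is the midpoint of BE]
2. D_y = -3  [D is the midpoint of BE]
   → D = (1, -3)
3. F_x = -47/3  [2·signedArea(FAD) = 0 ∩ 2·signedArea(DBF) = 145/3]
4. F_y = 2  [2·signedArea(FAD) = 0 ∩ 2·signedArea(DBF) = 145/3]
   → F = (-47/3, 2)
5. C_x = -7/3  [2·signedArea(CEA) = -58/3 ∩ DF · AC = -1090/9]
6. C_y = -2  [2·signedArea(CEA) = -58/3 ∩ DF · AC = -1090/9]
   → C = (-7/3, -2)

C = (-7/3, -2)
D = (1, -3)
F = (-47/3, 2)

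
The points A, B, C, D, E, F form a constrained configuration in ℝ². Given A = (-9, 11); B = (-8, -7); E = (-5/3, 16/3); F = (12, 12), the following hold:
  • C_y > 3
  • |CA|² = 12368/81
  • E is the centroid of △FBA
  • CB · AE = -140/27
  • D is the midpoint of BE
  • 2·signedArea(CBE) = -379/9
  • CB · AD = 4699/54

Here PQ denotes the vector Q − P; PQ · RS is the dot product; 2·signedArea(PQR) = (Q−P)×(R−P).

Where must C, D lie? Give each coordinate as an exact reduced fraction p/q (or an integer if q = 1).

C = (7/9, 31/9)
D = (-29/6, -5/6)

1. C_x = 7/9  [2·signedArea(CBE) = -379/9 ∩ CB · AE = -140/27]
2. C_y = 31/9  [2·signedArea(CBE) = -379/9 ∩ CB · AE = -140/27]
   → C = (7/9, 31/9)
3. D_x = -29/6  [CB · AD = 4699/54 ∩ D is the midpoint of BE]
4. D_y = -5/6  [CB · AD = 4699/54 ∩ D is the midpoint of BE]
   → D = (-29/6, -5/6)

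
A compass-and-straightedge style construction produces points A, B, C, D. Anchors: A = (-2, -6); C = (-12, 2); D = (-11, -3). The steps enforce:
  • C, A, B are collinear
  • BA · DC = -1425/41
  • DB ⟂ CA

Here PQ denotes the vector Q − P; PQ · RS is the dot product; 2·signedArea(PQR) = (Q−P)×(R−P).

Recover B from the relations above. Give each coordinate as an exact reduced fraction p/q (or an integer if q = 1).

1. B_x = -367/41  [C, A, B are collinear ∩ DB ⟂ CA]
2. B_y = -18/41  [C, A, B are collinear ∩ DB ⟂ CA]
   → B = (-367/41, -18/41)

B = (-367/41, -18/41)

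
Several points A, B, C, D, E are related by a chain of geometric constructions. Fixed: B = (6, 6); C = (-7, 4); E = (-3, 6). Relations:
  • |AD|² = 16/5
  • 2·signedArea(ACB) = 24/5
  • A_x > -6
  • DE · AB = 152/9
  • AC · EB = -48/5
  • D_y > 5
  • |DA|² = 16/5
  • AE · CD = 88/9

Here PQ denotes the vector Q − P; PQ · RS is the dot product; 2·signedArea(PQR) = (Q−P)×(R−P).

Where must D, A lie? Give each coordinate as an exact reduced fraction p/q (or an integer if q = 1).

1. A_x = -89/15  [AC · EB = -48/5 ∩ 2·signedArea(ACB) = 24/5]
2. A_y = 68/15  [AC · EB = -48/5 ∩ 2·signedArea(ACB) = 24/5]
   → A = (-89/15, 68/15)
3. D_x = -13/3  [DE · AB = 152/9 ∩ AE · CD = 88/9]
4. D_y = 16/3  [DE · AB = 152/9 ∩ AE · CD = 88/9]
   → D = (-13/3, 16/3)

A = (-89/15, 68/15)
D = (-13/3, 16/3)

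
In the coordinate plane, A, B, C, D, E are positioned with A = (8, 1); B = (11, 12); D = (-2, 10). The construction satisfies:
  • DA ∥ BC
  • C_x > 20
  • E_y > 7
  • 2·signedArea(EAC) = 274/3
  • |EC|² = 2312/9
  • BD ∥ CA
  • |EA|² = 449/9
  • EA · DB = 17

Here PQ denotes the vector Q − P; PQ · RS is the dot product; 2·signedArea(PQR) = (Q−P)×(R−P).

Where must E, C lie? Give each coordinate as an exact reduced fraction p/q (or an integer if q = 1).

1. E_x = 17/3  [line -13·x + -2·y + 89 = 0 ∩ |EA|² = 449/9]
2. E_y = 23/3  [line -13·x + -2·y + 89 = 0 ∩ |EA|² = 449/9]
   → E = (17/3, 23/3)
3. C_x = 21  [2·signedArea(EAC) = 274/3 ∩ BD ∥ CA]
4. C_y = 3  [2·signedArea(EAC) = 274/3 ∩ BD ∥ CA]
   → C = (21, 3)

C = (21, 3)
E = (17/3, 23/3)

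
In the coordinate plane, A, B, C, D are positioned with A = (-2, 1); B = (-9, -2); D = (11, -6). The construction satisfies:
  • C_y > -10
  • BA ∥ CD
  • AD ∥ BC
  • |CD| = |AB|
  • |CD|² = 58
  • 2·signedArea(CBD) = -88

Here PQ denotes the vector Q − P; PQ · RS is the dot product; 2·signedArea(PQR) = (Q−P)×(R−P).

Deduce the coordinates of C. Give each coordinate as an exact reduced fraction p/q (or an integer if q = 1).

C = (4, -9)

1. C_x = 4  [BA ∥ CD ∩ AD ∥ BC]
2. C_y = -9  [BA ∥ CD ∩ AD ∥ BC]
   → C = (4, -9)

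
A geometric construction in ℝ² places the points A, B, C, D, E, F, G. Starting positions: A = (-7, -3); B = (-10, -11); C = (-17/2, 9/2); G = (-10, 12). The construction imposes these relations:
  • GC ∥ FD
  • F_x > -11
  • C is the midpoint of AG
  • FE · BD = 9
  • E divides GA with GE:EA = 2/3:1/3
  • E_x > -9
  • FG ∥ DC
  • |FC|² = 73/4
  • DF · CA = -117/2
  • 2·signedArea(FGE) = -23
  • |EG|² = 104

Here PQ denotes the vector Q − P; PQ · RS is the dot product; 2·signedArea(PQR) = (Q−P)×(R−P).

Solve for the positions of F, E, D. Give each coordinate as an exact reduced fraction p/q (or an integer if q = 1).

1. E_x = -8  [E divides GA with GE:EA = 2/3:1/3]
2. E_y = 2  [E divides GA with GE:EA = 2/3:1/3]
   → E = (-8, 2)
3. F_x = -10  [line 10·x + 2·y + 99 = 0 ∩ |FC|² = 73/4]
4. F_y = 1/2  [line 10·x + 2·y + 99 = 0 ∩ |FC|² = 73/4]
   → F = (-10, 1/2)
5. D_x = -17/2  [FE · BD = 9 ∩ FG ∥ DC]
6. D_y = -7  [FE · BD = 9 ∩ FG ∥ DC]
   → D = (-17/2, -7)

D = (-17/2, -7)
E = (-8, 2)
F = (-10, 1/2)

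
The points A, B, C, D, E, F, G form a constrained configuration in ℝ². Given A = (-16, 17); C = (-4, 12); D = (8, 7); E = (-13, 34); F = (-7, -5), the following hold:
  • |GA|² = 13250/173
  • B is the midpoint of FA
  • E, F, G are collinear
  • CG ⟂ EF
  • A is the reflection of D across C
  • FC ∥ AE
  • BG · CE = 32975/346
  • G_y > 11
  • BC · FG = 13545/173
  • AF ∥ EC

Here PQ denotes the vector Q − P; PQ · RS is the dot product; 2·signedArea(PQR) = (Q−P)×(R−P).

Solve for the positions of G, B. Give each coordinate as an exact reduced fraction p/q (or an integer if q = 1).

B = (-23/2, 6)
G = (-1641/173, 1930/173)

1. G_x = -1641/173  [E, F, G are collinear ∩ CG ⟂ EF]
2. G_y = 1930/173  [E, F, G are collinear ∩ CG ⟂ EF]
   → G = (-1641/173, 1930/173)
3. B_x = -23/2  [B is the midpoint of FA]
4. B_y = 6  [B is the midpoint of FA]
   → B = (-23/2, 6)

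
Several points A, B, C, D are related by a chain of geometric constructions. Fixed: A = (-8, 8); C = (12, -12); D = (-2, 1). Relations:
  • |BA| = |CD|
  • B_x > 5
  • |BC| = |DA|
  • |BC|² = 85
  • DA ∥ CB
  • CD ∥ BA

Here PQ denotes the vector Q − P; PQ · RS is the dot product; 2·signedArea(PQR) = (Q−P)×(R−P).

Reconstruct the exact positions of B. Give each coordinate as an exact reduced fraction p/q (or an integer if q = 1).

1. B_x = 6  [CD ∥ BA ∩ DA ∥ CB]
2. B_y = -5  [CD ∥ BA ∩ DA ∥ CB]
   → B = (6, -5)

B = (6, -5)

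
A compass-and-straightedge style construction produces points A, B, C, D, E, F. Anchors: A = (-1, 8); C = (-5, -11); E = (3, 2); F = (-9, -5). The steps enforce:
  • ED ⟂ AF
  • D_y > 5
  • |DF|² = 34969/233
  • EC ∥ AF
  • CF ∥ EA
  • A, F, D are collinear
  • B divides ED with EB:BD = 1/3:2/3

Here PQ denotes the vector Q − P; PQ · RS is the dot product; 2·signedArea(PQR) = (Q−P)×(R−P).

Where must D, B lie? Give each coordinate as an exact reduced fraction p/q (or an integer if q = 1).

B = (797/699, 2198/699)
D = (-601/233, 1266/233)

1. D_x = -601/233  [A, F, D are collinear ∩ ED ⟂ AF]
2. D_y = 1266/233  [A, F, D are collinear ∩ ED ⟂ AF]
   → D = (-601/233, 1266/233)
3. B_x = 797/699  [B divides ED with EB:BD = 1/3:2/3]
4. B_y = 2198/699  [B divides ED with EB:BD = 1/3:2/3]
   → B = (797/699, 2198/699)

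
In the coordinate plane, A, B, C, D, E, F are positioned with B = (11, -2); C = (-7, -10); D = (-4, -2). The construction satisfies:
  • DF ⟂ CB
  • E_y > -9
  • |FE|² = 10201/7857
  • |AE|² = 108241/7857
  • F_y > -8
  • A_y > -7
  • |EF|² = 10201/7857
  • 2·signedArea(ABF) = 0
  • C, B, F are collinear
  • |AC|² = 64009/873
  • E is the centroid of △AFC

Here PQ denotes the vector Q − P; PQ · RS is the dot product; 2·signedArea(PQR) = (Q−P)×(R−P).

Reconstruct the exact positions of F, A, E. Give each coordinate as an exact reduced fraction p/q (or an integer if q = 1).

1. F_x = -148/97  [C, B, F are collinear ∩ DF ⟂ CB]
2. F_y = -734/97  [C, B, F are collinear ∩ DF ⟂ CB]
   → F = (-148/97, -734/97)
3. A_x = 80/97  [line 540/97·x + -1215/97·y + -8370/97 = 0 ∩ |AC|² = 64009/873]
4. A_y = -1898/291  [line 540/97·x + -1215/97·y + -8370/97 = 0 ∩ |AC|² = 64009/873]
   → A = (80/97, -1898/291)
5. E_x = -249/97  [E is the centroid of △AFC]
6. E_y = -7010/873  [E is the centroid of △AFC]
   → E = (-249/97, -7010/873)

A = (80/97, -1898/291)
E = (-249/97, -7010/873)
F = (-148/97, -734/97)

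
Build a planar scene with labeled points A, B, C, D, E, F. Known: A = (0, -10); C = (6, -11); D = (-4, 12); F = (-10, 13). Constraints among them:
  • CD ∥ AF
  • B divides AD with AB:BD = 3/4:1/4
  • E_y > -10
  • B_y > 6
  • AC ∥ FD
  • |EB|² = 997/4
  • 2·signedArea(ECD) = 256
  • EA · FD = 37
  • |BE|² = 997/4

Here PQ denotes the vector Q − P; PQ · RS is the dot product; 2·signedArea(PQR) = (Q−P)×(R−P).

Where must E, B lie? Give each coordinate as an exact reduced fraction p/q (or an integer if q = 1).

B = (-3, 13/2)
E = (-6, -9)

1. E_x = -6  [2·signedArea(ECD) = 256 ∩ EA · FD = 37]
2. E_y = -9  [2·signedArea(ECD) = 256 ∩ EA · FD = 37]
   → E = (-6, -9)
3. B_x = -3  [B divides AD with AB:BD = 3/4:1/4]
4. B_y = 13/2  [B divides AD with AB:BD = 3/4:1/4]
   → B = (-3, 13/2)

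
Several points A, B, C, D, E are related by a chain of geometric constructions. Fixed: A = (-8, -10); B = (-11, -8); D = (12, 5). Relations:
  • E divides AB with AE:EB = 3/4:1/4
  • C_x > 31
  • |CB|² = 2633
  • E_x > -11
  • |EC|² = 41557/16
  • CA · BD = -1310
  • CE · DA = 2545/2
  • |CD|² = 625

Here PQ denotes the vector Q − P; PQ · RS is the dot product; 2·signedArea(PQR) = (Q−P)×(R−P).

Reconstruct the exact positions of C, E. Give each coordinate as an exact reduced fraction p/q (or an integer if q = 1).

C = (32, 20)
E = (-41/4, -17/2)

1. E_x = -41/4  [E divides AB with AE:EB = 3/4:1/4]
2. E_y = -17/2  [E divides AB with AE:EB = 3/4:1/4]
   → E = (-41/4, -17/2)
3. C_x = 32  [CA · BD = -1310 ∩ CE · DA = 2545/2]
4. C_y = 20  [CA · BD = -1310 ∩ CE · DA = 2545/2]
   → C = (32, 20)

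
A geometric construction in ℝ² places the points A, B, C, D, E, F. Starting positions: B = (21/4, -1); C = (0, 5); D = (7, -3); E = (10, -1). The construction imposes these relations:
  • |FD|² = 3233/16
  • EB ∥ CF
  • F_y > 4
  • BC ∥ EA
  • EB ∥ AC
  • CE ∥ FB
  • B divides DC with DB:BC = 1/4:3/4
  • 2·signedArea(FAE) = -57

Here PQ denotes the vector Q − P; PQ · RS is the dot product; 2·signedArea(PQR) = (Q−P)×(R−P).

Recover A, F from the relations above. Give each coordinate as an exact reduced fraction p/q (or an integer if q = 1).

A = (19/4, 5)
F = (-19/4, 5)

1. A_x = 19/4  [EB ∥ AC ∩ BC ∥ EA]
2. A_y = 5  [EB ∥ AC ∩ BC ∥ EA]
   → A = (19/4, 5)
3. F_x = -19/4  [CE ∥ FB ∩ EB ∥ CF]
4. F_y = 5  [CE ∥ FB ∩ EB ∥ CF]
   → F = (-19/4, 5)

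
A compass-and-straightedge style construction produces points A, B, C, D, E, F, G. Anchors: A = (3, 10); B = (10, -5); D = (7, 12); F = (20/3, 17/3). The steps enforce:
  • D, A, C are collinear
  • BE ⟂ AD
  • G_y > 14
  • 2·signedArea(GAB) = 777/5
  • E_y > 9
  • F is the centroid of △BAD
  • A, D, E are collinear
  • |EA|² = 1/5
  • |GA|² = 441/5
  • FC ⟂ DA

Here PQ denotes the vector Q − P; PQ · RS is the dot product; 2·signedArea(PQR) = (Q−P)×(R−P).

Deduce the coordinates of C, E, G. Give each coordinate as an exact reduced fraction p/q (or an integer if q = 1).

C = (21/5, 53/5)
E = (13/5, 49/5)
G = (57/5, 71/5)

1. C_x = 21/5  [D, A, C are collinear ∩ FC ⟂ DA]
2. C_y = 53/5  [D, A, C are collinear ∩ FC ⟂ DA]
   → C = (21/5, 53/5)
3. E_x = 13/5  [A, D, E are collinear ∩ BE ⟂ AD]
4. E_y = 49/5  [A, D, E are collinear ∩ BE ⟂ AD]
   → E = (13/5, 49/5)
5. G_x = 57/5  [line 15·x + 7·y + -1352/5 = 0 ∩ |GA|² = 441/5]
6. G_y = 71/5  [line 15·x + 7·y + -1352/5 = 0 ∩ |GA|² = 441/5]
   → G = (57/5, 71/5)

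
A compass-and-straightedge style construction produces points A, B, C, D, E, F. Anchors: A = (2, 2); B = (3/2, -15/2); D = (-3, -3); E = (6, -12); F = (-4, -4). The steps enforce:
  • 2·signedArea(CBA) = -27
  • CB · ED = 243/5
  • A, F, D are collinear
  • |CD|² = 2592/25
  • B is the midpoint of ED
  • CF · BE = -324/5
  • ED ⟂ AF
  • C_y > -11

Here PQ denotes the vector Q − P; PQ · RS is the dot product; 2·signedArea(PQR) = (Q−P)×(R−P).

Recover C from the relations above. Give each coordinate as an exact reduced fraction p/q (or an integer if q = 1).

C = (21/5, -51/5)

1. C_x = 21/5  [2·signedArea(CBA) = -27 ∩ CB · ED = 243/5]
2. C_y = -51/5  [2·signedArea(CBA) = -27 ∩ CB · ED = 243/5]
   → C = (21/5, -51/5)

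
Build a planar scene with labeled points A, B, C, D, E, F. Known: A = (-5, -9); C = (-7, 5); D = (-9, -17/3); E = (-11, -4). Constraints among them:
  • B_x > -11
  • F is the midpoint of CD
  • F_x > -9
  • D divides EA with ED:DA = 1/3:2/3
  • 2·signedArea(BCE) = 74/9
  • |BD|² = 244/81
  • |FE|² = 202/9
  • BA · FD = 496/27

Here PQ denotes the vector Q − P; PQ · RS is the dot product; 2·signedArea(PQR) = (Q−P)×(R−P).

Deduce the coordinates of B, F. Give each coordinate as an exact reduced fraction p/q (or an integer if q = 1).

1. F_x = -8  [F is the midpoint of CD]
2. F_y = -1/3  [F is the midpoint of CD]
   → F = (-8, -1/3)
3. B_x = -31/3  [2·signedArea(BCE) = 74/9 ∩ BA · FD = 496/27]
4. B_y = -41/9  [2·signedArea(BCE) = 74/9 ∩ BA · FD = 496/27]
   → B = (-31/3, -41/9)

B = (-31/3, -41/9)
F = (-8, -1/3)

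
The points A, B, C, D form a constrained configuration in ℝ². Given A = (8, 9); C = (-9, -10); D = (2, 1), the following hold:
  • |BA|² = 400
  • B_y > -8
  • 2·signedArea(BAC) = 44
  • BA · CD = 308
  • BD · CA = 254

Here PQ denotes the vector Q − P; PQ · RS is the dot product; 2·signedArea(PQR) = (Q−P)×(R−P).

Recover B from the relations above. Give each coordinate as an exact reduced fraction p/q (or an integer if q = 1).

1. B_x = -4  [2·signedArea(BAC) = 44 ∩ BD · CA = 254]
2. B_y = -7  [2·signedArea(BAC) = 44 ∩ BD · CA = 254]
   → B = (-4, -7)

B = (-4, -7)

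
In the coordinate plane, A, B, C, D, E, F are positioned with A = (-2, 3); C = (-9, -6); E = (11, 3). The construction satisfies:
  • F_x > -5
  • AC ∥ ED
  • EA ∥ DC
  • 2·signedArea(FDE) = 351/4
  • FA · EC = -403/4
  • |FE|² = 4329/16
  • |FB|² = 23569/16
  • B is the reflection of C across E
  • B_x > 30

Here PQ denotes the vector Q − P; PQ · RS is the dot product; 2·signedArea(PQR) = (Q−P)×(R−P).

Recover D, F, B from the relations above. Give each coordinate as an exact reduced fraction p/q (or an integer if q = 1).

1. D_x = 4  [EA ∥ DC ∩ AC ∥ ED]
2. D_y = -6  [EA ∥ DC ∩ AC ∥ ED]
   → D = (4, -6)
3. F_x = -4  [2·signedArea(FDE) = 351/4 ∩ FA · EC = -403/4]
4. F_y = -15/4  [2·signedArea(FDE) = 351/4 ∩ FA · EC = -403/4]
   → F = (-4, -15/4)
5. B_x = 31  [B is the reflection of C across E]
6. B_y = 12  [B is the reflection of C across E]
   → B = (31, 12)

B = (31, 12)
D = (4, -6)
F = (-4, -15/4)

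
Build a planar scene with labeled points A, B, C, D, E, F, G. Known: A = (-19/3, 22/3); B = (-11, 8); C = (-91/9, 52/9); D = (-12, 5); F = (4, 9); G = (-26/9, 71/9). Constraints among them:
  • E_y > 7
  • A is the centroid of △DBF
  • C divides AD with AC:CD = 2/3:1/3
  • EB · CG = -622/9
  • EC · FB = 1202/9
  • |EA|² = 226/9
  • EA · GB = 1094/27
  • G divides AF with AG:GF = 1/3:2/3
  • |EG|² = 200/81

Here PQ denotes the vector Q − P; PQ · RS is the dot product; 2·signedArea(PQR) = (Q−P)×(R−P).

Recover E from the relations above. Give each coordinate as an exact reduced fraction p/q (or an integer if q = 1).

1. E_x = -4/3  [EA · GB = 1094/27 ∩ EC · FB = 1202/9]
2. E_y = 23/3  [EA · GB = 1094/27 ∩ EC · FB = 1202/9]
   → E = (-4/3, 23/3)

E = (-4/3, 23/3)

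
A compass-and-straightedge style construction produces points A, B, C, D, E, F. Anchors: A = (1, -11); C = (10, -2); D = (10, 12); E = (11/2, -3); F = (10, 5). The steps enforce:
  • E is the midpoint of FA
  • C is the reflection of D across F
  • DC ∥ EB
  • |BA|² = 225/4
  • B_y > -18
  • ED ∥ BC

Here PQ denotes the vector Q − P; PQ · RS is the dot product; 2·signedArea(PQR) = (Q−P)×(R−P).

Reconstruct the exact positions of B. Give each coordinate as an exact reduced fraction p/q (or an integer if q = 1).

B = (11/2, -17)

1. B_x = 11/2  [ED ∥ BC ∩ DC ∥ EB]
2. B_y = -17  [ED ∥ BC ∩ DC ∥ EB]
   → B = (11/2, -17)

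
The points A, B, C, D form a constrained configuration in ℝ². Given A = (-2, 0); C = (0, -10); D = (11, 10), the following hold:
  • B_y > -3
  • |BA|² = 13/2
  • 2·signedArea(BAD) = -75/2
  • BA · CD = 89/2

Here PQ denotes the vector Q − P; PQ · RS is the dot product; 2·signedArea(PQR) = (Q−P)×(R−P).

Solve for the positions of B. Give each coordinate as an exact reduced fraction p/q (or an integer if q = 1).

B = (-3/2, -5/2)

1. B_x = -3/2  [BA · CD = 89/2 ∩ 2·signedArea(BAD) = -75/2]
2. B_y = -5/2  [BA · CD = 89/2 ∩ 2·signedArea(BAD) = -75/2]
   → B = (-3/2, -5/2)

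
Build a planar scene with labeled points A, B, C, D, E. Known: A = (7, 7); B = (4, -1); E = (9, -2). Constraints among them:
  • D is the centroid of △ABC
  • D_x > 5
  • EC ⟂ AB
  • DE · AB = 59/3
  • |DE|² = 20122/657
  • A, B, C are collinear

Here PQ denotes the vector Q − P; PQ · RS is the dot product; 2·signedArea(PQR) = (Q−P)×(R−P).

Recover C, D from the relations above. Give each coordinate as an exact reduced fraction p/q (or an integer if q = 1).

C = (313/73, -17/73)
D = (372/73, 421/219)

1. C_x = 313/73  [A, B, C are collinear ∩ EC ⟂ AB]
2. C_y = -17/73  [A, B, C are collinear ∩ EC ⟂ AB]
   → C = (313/73, -17/73)
3. D_x = 372/73  [D is the centroid of △ABC]
4. D_y = 421/219  [D is the centroid of △ABC]
   → D = (372/73, 421/219)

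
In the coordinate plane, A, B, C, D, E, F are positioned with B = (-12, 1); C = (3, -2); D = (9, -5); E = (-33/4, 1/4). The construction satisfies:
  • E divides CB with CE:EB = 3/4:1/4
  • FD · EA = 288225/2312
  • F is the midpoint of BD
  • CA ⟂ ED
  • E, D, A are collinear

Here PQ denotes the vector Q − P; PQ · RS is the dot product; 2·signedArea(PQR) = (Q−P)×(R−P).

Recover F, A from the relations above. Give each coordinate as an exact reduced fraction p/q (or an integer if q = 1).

A = (1545/578, -1777/578)
F = (-3/2, -2)

1. F_x = -3/2  [F is the midpoint of BD]
2. F_y = -2  [F is the midpoint of BD]
   → F = (-3/2, -2)
3. A_x = 1545/578  [E, D, A are collinear ∩ CA ⟂ ED]
4. A_y = -1777/578  [E, D, A are collinear ∩ CA ⟂ ED]
   → A = (1545/578, -1777/578)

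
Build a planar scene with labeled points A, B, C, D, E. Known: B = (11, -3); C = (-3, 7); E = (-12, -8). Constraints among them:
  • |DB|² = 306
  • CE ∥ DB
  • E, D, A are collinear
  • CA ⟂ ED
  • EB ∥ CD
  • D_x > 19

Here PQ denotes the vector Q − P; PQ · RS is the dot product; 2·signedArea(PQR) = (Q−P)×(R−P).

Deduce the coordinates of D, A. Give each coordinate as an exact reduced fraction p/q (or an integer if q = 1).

1. D_x = 20  [CE ∥ DB ∩ EB ∥ CD]
2. D_y = 12  [CE ∥ DB ∩ EB ∥ CD]
   → D = (20, 12)
3. A_x = 108/89  [E, D, A are collinear ∩ CA ⟂ ED]
4. A_y = 23/89  [E, D, A are collinear ∩ CA ⟂ ED]
   → A = (108/89, 23/89)

A = (108/89, 23/89)
D = (20, 12)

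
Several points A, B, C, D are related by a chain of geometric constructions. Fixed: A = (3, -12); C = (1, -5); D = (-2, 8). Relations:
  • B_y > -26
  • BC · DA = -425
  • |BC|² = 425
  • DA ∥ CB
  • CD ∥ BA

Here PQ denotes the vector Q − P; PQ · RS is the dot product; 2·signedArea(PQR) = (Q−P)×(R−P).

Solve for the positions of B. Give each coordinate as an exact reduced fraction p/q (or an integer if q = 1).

B = (6, -25)

1. B_x = 6  [CD ∥ BA ∩ DA ∥ CB]
2. B_y = -25  [CD ∥ BA ∩ DA ∥ CB]
   → B = (6, -25)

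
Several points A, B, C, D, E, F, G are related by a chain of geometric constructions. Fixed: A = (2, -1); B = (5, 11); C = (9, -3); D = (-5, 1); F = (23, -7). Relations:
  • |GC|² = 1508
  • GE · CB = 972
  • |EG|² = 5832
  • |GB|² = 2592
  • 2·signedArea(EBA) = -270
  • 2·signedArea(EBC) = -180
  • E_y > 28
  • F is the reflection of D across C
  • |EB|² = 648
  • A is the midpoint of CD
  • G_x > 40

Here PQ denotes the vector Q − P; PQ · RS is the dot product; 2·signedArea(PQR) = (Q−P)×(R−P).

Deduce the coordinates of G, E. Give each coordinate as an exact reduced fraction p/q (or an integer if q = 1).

1. E_x = -13  [2·signedArea(EBA) = -270 ∩ 2·signedArea(EBC) = -180]
2. E_y = 29  [2·signedArea(EBA) = -270 ∩ 2·signedArea(EBC) = -180]
   → E = (-13, 29)
3. G_x = 41  [line 4·x + -14·y + -514 = 0 ∩ |GB|² = 2592]
4. G_y = -25  [line 4·x + -14·y + -514 = 0 ∩ |GB|² = 2592]
   → G = (41, -25)

E = (-13, 29)
G = (41, -25)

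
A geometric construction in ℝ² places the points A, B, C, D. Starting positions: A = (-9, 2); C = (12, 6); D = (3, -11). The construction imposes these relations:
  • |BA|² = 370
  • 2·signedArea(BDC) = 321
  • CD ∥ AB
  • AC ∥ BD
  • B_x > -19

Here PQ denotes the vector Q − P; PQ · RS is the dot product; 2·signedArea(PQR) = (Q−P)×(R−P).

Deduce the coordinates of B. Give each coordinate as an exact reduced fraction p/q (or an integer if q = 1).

1. B_x = -18  [AC ∥ BD ∩ CD ∥ AB]
2. B_y = -15  [AC ∥ BD ∩ CD ∥ AB]
   → B = (-18, -15)

B = (-18, -15)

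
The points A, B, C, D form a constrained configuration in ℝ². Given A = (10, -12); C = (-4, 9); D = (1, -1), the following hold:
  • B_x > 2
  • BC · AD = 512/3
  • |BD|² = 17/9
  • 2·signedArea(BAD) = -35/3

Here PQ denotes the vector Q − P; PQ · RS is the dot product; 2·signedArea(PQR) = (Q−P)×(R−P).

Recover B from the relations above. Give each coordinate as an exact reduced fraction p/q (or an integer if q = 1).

1. B_x = 7/3  [2·signedArea(BAD) = -35/3 ∩ BC · AD = 512/3]
2. B_y = -4/3  [2·signedArea(BAD) = -35/3 ∩ BC · AD = 512/3]
   → B = (7/3, -4/3)

B = (7/3, -4/3)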